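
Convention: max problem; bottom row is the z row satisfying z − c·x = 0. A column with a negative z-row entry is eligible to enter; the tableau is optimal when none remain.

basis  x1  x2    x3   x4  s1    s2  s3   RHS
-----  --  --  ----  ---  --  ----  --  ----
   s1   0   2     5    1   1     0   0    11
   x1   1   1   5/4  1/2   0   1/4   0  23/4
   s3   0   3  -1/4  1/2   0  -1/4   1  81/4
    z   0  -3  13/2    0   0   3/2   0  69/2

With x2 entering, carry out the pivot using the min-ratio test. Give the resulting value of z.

51

Ratio test on column x2 — row 1: 11/2 = 11/2; row 2: (23/4)/1 = 23/4; row 3: (81/4)/3 = 27/4. Minimum is 11/2 at row 1 (s1 leaves); pivot element 2.
Pivot on row 1; the z-row RHS becomes 69/2 − (-3)·(11/2) = 51.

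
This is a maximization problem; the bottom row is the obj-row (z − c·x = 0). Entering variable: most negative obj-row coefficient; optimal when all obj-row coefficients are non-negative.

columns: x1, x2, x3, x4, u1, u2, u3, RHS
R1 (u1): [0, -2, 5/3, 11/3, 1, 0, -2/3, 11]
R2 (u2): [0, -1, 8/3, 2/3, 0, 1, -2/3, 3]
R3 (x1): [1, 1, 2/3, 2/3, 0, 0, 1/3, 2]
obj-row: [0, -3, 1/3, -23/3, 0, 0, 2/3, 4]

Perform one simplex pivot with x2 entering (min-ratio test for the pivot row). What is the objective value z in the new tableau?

10

Ratio test on column x2 — row 1: entry -2 ≤ 0; row 2: entry -1 ≤ 0; row 3: 2/1 = 2. Minimum is 2 at row 3 (x1 leaves); pivot element 1.
Pivot on row 3; the obj-row RHS becomes 4 − (-3)·2 = 10.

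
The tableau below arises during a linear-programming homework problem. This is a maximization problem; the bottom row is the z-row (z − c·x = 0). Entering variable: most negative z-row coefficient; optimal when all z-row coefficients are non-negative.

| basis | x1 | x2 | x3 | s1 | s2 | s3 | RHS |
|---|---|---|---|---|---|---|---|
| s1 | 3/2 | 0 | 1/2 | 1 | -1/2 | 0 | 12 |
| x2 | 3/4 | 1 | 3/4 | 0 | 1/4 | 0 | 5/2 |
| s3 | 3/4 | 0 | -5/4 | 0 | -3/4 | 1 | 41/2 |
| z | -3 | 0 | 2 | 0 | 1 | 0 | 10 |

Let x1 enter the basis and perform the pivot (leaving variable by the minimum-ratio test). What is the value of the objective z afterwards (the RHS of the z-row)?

20

Ratio test on column x1 — row 1: 12/(3/2) = 8; row 2: (5/2)/(3/4) = 10/3; row 3: (41/2)/(3/4) = 82/3. Minimum is 10/3 at row 2 (x2 leaves); pivot element 3/4.
Pivot on row 2; the z-row RHS becomes 10 − (-3)·(10/3) = 20.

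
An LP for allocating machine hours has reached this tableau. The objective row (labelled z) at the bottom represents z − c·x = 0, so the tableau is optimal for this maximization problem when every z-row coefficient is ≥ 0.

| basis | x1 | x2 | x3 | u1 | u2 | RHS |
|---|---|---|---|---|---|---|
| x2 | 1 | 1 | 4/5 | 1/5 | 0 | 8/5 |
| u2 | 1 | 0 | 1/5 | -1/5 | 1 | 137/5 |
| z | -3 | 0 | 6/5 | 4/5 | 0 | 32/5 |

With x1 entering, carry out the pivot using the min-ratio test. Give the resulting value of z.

56/5

Ratio test on column x1 — row 1: (8/5)/1 = 8/5; row 2: (137/5)/1 = 137/5. Minimum is 8/5 at row 1 (x2 leaves); pivot element 1.
Pivot on row 1; the z-row RHS becomes 32/5 − (-3)·(8/5) = 56/5.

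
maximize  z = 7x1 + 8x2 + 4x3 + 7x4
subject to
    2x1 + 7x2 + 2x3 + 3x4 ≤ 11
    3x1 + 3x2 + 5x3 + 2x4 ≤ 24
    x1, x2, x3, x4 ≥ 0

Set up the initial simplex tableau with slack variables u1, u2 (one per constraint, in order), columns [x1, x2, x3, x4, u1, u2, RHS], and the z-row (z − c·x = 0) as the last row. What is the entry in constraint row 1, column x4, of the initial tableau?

Constraint 1 has coefficient 3 on x4.

3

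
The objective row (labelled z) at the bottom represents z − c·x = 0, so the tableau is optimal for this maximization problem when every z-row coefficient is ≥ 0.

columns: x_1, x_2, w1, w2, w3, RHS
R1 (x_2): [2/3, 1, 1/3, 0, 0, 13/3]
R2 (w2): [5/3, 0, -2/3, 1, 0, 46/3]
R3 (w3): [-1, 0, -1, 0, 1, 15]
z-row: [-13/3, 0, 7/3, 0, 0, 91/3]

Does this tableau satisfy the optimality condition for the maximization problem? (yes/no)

The z-row has a negative entry -13/3 in column x_1, so it is not optimal.

no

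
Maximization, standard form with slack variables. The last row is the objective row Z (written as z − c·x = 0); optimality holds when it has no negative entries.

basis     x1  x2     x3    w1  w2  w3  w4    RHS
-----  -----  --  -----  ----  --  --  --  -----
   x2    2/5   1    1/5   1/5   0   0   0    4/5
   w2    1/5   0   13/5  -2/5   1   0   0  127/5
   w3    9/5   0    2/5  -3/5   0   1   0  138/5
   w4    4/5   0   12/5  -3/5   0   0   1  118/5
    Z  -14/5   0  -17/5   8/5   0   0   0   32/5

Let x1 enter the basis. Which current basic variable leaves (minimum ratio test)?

Column x1 entries and ratios — x2: (4/5)/(2/5) = 2; w2: (127/5)/(1/5) = 127; w3: (138/5)/(9/5) = 46/3; w4: (118/5)/(4/5) = 59/2.
Smallest ratio is 2 in the row of x2, so x2 leaves.

x2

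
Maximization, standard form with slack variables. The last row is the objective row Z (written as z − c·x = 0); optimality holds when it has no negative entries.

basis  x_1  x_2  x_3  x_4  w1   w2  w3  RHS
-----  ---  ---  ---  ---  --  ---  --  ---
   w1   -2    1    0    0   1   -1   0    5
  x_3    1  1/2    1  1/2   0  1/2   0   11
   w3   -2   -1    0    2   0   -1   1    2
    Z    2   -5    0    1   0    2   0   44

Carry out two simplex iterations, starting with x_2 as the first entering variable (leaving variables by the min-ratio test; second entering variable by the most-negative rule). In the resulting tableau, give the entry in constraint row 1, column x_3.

Ratio test on column x_2 — row 1: 5/1 = 5; row 2: 11/(1/2) = 22; row 3: entry -1 ≤ 0. Minimum is 5 at row 1 (w1 leaves); pivot element 1.
Divide row 1 by 1; eliminate column x_2 from the other rows.
Second iteration: most negative Z-row entry is -8 in column x_1, so x_1 enters.
Ratio test on column x_1 — row 1: entry -2 ≤ 0; row 2: (17/2)/2 = 17/4; row 3: entry -4 ≤ 0. Minimum is 17/4 at row 2 (x_3 leaves); pivot element 2.
Divide row 2 by 2; eliminate column x_1 from the other rows.
After both pivots, the entry at constraint row 1, column x_3 is 1.

1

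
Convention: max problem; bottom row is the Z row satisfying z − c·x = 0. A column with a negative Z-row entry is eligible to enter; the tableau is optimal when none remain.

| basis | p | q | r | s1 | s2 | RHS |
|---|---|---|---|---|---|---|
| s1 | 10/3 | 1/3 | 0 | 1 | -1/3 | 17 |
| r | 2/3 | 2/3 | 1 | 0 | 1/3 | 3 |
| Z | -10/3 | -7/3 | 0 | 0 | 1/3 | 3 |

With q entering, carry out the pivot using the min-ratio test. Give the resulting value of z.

27/2

Ratio test on column q — row 1: 17/(1/3) = 51; row 2: 3/(2/3) = 9/2. Minimum is 9/2 at row 2 (r leaves); pivot element 2/3.
Pivot on row 2; the Z-row RHS becomes 3 − (-7/3)·(9/2) = 27/2.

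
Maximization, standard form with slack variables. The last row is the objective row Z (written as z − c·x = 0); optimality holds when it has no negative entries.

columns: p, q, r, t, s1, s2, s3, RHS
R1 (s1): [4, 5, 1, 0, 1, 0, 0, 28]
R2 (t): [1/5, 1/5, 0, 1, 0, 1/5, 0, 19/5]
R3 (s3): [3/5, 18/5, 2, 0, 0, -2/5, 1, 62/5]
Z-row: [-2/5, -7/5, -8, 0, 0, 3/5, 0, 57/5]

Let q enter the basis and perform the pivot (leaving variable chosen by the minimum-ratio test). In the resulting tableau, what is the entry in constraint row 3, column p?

Ratio test on column q — row 1: 28/5 = 28/5; row 2: (19/5)/(1/5) = 19; row 3: (62/5)/(18/5) = 31/9. Minimum is 31/9 at row 3 (s3 leaves); pivot element 18/5.
Divide row 3 by 18/5; eliminate column q from the other rows.
In the new row 3, the p entry is the old entry divided by the pivot: (3/5)/(18/5) = 1/6.

1/6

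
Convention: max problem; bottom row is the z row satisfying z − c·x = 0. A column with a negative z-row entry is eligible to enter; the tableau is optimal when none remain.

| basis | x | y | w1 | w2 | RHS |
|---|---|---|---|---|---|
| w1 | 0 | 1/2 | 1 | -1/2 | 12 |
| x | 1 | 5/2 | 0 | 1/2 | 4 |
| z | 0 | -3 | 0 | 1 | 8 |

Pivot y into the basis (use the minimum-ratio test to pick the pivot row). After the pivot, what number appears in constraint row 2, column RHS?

Ratio test on column y — row 1: 12/(1/2) = 24; row 2: 4/(5/2) = 8/5. Minimum is 8/5 at row 2 (x leaves); pivot element 5/2.
Divide row 2 by 5/2; eliminate column y from the other rows.
In the new row 2, the RHS entry is the old entry divided by the pivot: 4/(5/2) = 8/5.

8/5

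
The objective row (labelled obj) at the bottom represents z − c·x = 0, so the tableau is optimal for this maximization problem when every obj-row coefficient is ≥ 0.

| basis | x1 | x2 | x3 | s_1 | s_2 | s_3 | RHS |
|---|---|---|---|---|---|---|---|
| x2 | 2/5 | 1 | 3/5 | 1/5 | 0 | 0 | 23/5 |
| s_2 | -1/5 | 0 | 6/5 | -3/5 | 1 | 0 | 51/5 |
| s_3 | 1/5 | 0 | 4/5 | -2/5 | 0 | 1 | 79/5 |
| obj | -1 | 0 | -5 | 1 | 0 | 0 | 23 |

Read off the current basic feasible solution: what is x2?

23/5

x2 is basic (row 1); its value is the RHS of that row, 23/5.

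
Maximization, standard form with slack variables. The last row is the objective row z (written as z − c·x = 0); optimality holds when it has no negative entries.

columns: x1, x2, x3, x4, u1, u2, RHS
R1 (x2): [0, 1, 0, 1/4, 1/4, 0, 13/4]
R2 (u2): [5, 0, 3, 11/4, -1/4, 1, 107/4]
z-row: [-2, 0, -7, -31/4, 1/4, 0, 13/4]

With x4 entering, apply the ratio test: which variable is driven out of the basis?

Column x4 entries and ratios — x2: (13/4)/(1/4) = 13; u2: (107/4)/(11/4) = 107/11.
Smallest ratio is 107/11 in the row of u2, so u2 leaves.

u2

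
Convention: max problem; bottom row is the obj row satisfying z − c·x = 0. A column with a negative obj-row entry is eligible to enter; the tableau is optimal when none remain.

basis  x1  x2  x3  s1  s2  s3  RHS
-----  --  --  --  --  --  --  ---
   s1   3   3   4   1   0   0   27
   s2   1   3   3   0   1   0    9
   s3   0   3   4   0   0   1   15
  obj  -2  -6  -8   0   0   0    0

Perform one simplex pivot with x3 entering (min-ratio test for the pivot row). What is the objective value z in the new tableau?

Ratio test on column x3 — row 1: 27/4 = 27/4; row 2: 9/3 = 3; row 3: 15/4 = 15/4. Minimum is 3 at row 2 (s2 leaves); pivot element 3.
Pivot on row 2; the obj-row RHS becomes 0 − (-8)·3 = 24.

24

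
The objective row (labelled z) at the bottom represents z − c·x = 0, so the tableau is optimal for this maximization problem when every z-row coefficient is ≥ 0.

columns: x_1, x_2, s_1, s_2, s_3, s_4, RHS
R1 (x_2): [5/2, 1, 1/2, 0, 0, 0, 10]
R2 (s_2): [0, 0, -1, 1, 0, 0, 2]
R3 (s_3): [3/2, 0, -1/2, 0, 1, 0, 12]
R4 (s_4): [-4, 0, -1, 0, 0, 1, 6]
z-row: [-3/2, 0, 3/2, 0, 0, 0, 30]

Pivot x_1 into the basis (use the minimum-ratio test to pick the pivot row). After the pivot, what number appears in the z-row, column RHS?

Ratio test on column x_1 — row 1: 10/(5/2) = 4; row 2: entry 0 ≤ 0; row 3: 12/(3/2) = 8; row 4: entry -4 ≤ 0. Minimum is 4 at row 1 (x_2 leaves); pivot element 5/2.
Divide row 1 by 5/2; eliminate column x_1 from the other rows.
z-row update in column RHS: 30 − (-3/2)·4 = 36.

36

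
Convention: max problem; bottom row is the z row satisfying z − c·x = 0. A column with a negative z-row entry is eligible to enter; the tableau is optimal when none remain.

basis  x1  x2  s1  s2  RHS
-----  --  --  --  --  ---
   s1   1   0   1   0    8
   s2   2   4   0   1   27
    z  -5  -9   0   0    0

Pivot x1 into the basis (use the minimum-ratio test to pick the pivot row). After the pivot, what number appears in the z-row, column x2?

Ratio test on column x1 — row 1: 8/1 = 8; row 2: 27/2 = 27/2. Minimum is 8 at row 1 (s1 leaves); pivot element 1.
Divide row 1 by 1; eliminate column x1 from the other rows.
z-row update in column x2: -9 − (-5)·0 = -9.

-9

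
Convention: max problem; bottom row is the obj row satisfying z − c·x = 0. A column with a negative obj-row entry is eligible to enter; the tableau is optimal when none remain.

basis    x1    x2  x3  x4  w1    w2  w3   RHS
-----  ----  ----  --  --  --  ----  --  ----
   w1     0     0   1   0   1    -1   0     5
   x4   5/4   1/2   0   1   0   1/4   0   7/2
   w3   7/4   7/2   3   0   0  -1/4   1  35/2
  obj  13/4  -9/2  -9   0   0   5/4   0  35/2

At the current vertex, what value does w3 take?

w3 is basic (row 3); its value is the RHS of that row, 35/2.

35/2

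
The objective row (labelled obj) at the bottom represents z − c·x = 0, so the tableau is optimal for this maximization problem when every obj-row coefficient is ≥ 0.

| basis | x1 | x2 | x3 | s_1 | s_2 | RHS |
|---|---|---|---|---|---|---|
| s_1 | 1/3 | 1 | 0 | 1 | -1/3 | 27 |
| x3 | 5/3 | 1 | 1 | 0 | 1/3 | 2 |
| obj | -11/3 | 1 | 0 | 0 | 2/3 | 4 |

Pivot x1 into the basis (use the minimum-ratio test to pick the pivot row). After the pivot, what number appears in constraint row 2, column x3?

Ratio test on column x1 — row 1: 27/(1/3) = 81; row 2: 2/(5/3) = 6/5. Minimum is 6/5 at row 2 (x3 leaves); pivot element 5/3.
Divide row 2 by 5/3; eliminate column x1 from the other rows.
In the new row 2, the x3 entry is the old entry divided by the pivot: 1/(5/3) = 3/5.

3/5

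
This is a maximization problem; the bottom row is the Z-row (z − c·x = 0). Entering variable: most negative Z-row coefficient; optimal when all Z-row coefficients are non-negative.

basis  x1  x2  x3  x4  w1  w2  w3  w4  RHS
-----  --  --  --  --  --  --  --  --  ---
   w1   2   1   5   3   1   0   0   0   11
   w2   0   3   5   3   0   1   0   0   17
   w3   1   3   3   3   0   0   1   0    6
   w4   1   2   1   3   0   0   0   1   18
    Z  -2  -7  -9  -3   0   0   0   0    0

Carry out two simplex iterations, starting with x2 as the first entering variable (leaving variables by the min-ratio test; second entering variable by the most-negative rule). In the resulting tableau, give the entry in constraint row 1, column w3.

-5/3

Ratio test on column x2 — row 1: 11/1 = 11; row 2: 17/3 = 17/3; row 3: 6/3 = 2; row 4: 18/2 = 9. Minimum is 2 at row 3 (w3 leaves); pivot element 3.
Divide row 3 by 3; eliminate column x2 from the other rows.
Second iteration: most negative Z-row entry is -2 in column x3, so x3 enters.
Ratio test on column x3 — row 1: 9/4 = 9/4; row 2: 11/2 = 11/2; row 3: 2/1 = 2; row 4: entry -1 ≤ 0. Minimum is 2 at row 3 (x2 leaves); pivot element 1.
Divide row 3 by 1; eliminate column x3 from the other rows.
After both pivots, the entry at constraint row 1, column w3 is -5/3.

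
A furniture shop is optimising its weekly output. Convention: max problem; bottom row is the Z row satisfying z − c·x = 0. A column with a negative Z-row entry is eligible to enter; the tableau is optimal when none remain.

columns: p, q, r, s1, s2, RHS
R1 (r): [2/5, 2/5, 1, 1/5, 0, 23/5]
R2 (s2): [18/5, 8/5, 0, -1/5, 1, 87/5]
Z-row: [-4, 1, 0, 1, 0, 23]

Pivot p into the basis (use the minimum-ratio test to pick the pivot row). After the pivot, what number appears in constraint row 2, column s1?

Ratio test on column p — row 1: (23/5)/(2/5) = 23/2; row 2: (87/5)/(18/5) = 29/6. Minimum is 29/6 at row 2 (s2 leaves); pivot element 18/5.
Divide row 2 by 18/5; eliminate column p from the other rows.
In the new row 2, the s1 entry is the old entry divided by the pivot: (-1/5)/(18/5) = -1/18.

-1/18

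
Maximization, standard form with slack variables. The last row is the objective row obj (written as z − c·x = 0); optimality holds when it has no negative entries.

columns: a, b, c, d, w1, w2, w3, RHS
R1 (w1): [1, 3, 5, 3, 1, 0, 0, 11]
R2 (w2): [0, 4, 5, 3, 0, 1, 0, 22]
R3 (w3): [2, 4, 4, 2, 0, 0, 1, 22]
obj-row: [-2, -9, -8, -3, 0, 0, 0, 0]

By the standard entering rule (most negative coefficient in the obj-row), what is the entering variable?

Negative obj-row entries: a: -2, b: -9, c: -8, d: -3.
The most negative is -9 in column b, so b enters.

b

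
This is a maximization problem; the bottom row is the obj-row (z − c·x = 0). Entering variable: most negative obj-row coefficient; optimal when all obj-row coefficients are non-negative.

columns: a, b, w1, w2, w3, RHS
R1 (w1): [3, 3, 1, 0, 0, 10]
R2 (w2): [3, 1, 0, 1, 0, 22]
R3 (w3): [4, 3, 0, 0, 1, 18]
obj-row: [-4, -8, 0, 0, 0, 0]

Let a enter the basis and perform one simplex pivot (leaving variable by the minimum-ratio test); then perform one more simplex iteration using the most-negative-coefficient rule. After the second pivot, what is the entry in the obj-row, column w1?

8/3

Ratio test on column a — row 1: 10/3 = 10/3; row 2: 22/3 = 22/3; row 3: 18/4 = 9/2. Minimum is 10/3 at row 1 (w1 leaves); pivot element 3.
Divide row 1 by 3; eliminate column a from the other rows.
Second iteration: most negative obj-row entry is -4 in column b, so b enters.
Ratio test on column b — row 1: (10/3)/1 = 10/3; row 2: entry -2 ≤ 0; row 3: entry -1 ≤ 0. Minimum is 10/3 at row 1 (a leaves); pivot element 1.
Divide row 1 by 1; eliminate column b from the other rows.
After both pivots, the entry at the obj-row, column w1 is 8/3.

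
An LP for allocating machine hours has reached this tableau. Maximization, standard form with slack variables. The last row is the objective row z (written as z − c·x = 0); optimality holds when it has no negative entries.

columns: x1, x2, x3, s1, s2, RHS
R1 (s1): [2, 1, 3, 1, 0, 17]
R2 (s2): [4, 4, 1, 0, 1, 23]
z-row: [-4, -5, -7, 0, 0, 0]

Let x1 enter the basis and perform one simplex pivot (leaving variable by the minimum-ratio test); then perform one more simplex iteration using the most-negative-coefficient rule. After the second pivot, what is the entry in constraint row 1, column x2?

Ratio test on column x1 — row 1: 17/2 = 17/2; row 2: 23/4 = 23/4. Minimum is 23/4 at row 2 (s2 leaves); pivot element 4.
Divide row 2 by 4; eliminate column x1 from the other rows.
Second iteration: most negative z-row entry is -6 in column x3, so x3 enters.
Ratio test on column x3 — row 1: (11/2)/(5/2) = 11/5; row 2: (23/4)/(1/4) = 23. Minimum is 11/5 at row 1 (s1 leaves); pivot element 5/2.
Divide row 1 by 5/2; eliminate column x3 from the other rows.
After both pivots, the entry at constraint row 1, column x2 is -2/5.

-2/5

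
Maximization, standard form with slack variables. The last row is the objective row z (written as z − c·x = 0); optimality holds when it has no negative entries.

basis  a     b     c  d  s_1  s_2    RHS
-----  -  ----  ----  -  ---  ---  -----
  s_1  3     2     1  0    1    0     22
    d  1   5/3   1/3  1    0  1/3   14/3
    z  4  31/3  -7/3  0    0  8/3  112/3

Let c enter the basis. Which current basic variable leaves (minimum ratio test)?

Column c entries and ratios — s_1: 22/1 = 22; d: (14/3)/(1/3) = 14.
Smallest ratio is 14 in the row of d, so d leaves.

d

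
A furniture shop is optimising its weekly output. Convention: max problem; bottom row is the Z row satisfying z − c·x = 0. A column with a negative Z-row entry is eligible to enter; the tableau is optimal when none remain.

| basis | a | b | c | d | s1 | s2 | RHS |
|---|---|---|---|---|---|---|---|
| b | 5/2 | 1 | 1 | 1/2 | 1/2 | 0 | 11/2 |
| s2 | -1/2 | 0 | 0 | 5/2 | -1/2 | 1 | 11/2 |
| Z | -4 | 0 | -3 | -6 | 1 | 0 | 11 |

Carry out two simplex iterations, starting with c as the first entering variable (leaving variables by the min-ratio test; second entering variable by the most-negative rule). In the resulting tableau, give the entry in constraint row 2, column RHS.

Ratio test on column c — row 1: (11/2)/1 = 11/2; row 2: entry 0 ≤ 0. Minimum is 11/2 at row 1 (b leaves); pivot element 1.
Divide row 1 by 1; eliminate column c from the other rows.
Second iteration: most negative Z-row entry is -9/2 in column d, so d enters.
Ratio test on column d — row 1: (11/2)/(1/2) = 11; row 2: (11/2)/(5/2) = 11/5. Minimum is 11/5 at row 2 (s2 leaves); pivot element 5/2.
Divide row 2 by 5/2; eliminate column d from the other rows.
After both pivots, the entry at constraint row 2, column RHS is 11/5.

11/5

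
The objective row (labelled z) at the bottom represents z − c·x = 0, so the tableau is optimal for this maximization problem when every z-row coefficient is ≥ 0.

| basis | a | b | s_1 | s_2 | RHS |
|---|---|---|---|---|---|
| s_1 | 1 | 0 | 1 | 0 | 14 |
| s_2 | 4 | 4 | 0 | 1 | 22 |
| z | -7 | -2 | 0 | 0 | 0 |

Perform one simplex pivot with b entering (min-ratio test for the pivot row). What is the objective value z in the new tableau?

Ratio test on column b — row 1: entry 0 ≤ 0; row 2: 22/4 = 11/2. Minimum is 11/2 at row 2 (s_2 leaves); pivot element 4.
Pivot on row 2; the z-row RHS becomes 0 − (-2)·(11/2) = 11.

11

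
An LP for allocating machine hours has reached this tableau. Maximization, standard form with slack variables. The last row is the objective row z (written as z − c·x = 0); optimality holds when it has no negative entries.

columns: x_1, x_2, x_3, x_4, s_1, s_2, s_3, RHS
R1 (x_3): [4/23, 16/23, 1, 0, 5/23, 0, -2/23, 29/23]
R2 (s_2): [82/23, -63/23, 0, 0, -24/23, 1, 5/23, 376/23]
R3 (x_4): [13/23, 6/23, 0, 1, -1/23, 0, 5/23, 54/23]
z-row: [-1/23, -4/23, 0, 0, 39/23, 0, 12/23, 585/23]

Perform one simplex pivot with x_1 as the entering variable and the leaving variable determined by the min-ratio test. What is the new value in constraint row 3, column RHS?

Ratio test on column x_1 — row 1: (29/23)/(4/23) = 29/4; row 2: (376/23)/(82/23) = 188/41; row 3: (54/23)/(13/23) = 54/13. Minimum is 54/13 at row 3 (x_4 leaves); pivot element 13/23.
Divide row 3 by 13/23; eliminate column x_1 from the other rows.
In the new row 3, the RHS entry is the old entry divided by the pivot: (54/23)/(13/23) = 54/13.

54/13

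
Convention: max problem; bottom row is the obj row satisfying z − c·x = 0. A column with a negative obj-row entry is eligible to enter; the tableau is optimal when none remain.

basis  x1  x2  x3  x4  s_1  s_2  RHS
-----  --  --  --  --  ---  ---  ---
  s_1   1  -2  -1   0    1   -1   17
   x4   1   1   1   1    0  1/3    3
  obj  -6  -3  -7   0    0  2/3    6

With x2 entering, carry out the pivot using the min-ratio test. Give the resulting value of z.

15

Ratio test on column x2 — row 1: entry -2 ≤ 0; row 2: 3/1 = 3. Minimum is 3 at row 2 (x4 leaves); pivot element 1.
Pivot on row 2; the obj-row RHS becomes 6 − (-3)·3 = 15.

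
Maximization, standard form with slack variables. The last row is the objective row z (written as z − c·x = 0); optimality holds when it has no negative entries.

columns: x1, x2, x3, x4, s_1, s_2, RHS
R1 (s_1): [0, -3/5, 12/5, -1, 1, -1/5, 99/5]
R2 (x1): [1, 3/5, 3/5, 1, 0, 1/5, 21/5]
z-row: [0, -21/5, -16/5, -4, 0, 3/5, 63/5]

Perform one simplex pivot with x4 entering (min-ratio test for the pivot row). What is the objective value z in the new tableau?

Ratio test on column x4 — row 1: entry -1 ≤ 0; row 2: (21/5)/1 = 21/5. Minimum is 21/5 at row 2 (x1 leaves); pivot element 1.
Pivot on row 2; the z-row RHS becomes 63/5 − (-4)·(21/5) = 147/5.

147/5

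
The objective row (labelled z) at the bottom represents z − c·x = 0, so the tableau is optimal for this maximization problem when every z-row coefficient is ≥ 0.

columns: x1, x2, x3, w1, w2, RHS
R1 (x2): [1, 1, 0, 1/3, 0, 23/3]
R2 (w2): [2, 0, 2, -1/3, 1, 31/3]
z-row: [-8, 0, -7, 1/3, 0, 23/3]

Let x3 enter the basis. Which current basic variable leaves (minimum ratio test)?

w2

Column x3 entries and ratios — x2: 0 ≤ 0, skip; w2: (31/3)/2 = 31/6.
Smallest ratio is 31/6 in the row of w2, so w2 leaves.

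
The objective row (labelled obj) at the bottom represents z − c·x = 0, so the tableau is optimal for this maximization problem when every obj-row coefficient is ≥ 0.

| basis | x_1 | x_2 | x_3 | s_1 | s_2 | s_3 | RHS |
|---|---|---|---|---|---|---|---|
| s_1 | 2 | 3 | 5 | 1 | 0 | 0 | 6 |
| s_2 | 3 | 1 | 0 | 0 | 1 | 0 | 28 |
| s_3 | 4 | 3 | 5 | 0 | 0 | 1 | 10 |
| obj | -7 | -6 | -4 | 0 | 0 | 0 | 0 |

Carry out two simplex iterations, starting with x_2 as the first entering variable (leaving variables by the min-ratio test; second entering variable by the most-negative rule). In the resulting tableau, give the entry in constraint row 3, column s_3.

Ratio test on column x_2 — row 1: 6/3 = 2; row 2: 28/1 = 28; row 3: 10/3 = 10/3. Minimum is 2 at row 1 (s_1 leaves); pivot element 3.
Divide row 1 by 3; eliminate column x_2 from the other rows.
Second iteration: most negative obj-row entry is -3 in column x_1, so x_1 enters.
Ratio test on column x_1 — row 1: 2/(2/3) = 3; row 2: 26/(7/3) = 78/7; row 3: 4/2 = 2. Minimum is 2 at row 3 (s_3 leaves); pivot element 2.
Divide row 3 by 2; eliminate column x_1 from the other rows.
After both pivots, the entry at constraint row 3, column s_3 is 1/2.

1/2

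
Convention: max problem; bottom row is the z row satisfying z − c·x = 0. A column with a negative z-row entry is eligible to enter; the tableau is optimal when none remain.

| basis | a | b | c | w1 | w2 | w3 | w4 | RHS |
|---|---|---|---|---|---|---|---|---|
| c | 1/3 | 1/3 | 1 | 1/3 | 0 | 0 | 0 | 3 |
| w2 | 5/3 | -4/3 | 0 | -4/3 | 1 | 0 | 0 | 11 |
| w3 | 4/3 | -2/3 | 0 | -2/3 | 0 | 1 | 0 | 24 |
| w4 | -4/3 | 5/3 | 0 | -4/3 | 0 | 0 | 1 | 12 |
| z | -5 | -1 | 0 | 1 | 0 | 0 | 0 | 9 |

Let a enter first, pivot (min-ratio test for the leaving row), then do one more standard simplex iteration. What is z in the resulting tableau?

Ratio test on column a — row 1: 3/(1/3) = 9; row 2: 11/(5/3) = 33/5; row 3: 24/(4/3) = 18; row 4: entry -4/3 ≤ 0. Minimum is 33/5 at row 2 (w2 leaves); pivot element 5/3.
Pivot on row 2; the z-row RHS becomes 9 − (-5)·(33/5) = 42.
Next entering variable (most negative z-row entry -5): b.
Ratio test on column b — row 1: (4/5)/(3/5) = 4/3; row 2: entry -4/5 ≤ 0; row 3: (76/5)/(2/5) = 38; row 4: (104/5)/(3/5) = 104/3. Minimum is 4/3 at row 1 (c leaves); pivot element 3/5.
After the second pivot the z-row RHS is 42 − (-5)·(4/3) = 146/3.

146/3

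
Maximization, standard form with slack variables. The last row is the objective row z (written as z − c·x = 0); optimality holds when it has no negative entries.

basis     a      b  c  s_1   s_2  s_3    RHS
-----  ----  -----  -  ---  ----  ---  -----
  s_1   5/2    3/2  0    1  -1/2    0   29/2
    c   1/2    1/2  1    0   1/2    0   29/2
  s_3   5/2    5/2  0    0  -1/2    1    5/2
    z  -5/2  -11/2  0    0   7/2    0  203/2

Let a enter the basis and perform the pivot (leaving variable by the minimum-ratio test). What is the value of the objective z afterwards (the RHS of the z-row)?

104

Ratio test on column a — row 1: (29/2)/(5/2) = 29/5; row 2: (29/2)/(1/2) = 29; row 3: (5/2)/(5/2) = 1. Minimum is 1 at row 3 (s_3 leaves); pivot element 5/2.
Pivot on row 3; the z-row RHS becomes 203/2 − (-5/2)·1 = 104.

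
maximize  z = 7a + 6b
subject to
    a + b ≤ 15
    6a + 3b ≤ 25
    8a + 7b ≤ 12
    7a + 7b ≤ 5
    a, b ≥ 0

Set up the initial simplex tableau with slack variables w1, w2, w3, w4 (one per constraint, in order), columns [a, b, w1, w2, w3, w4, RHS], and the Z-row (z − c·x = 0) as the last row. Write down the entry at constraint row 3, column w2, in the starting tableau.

Slack w2 belongs to constraint 2; its column is the unit vector e_2, so the entry in row 3 is 0.

0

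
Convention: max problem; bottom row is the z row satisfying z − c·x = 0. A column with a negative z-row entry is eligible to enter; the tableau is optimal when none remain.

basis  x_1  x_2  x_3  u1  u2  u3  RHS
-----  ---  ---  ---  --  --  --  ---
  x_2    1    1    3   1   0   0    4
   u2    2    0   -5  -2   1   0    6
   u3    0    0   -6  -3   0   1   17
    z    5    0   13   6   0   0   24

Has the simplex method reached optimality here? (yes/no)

yes

Every z-row coefficient is ≥ 0, so the tableau is optimal.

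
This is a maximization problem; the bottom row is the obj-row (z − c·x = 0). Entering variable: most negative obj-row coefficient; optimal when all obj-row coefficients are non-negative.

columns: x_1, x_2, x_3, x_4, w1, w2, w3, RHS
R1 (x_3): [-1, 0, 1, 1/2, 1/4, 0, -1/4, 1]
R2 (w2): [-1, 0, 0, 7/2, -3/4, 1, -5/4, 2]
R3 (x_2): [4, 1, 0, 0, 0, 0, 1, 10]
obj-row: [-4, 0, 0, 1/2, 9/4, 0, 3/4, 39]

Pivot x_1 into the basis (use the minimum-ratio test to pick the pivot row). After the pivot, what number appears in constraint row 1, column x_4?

Ratio test on column x_1 — row 1: entry -1 ≤ 0; row 2: entry -1 ≤ 0; row 3: 10/4 = 5/2. Minimum is 5/2 at row 3 (x_2 leaves); pivot element 4.
Divide row 3 by 4; eliminate column x_1 from the other rows.
Row 1 update in column x_4: 1/2 − (-1)·0 = 1/2.

1/2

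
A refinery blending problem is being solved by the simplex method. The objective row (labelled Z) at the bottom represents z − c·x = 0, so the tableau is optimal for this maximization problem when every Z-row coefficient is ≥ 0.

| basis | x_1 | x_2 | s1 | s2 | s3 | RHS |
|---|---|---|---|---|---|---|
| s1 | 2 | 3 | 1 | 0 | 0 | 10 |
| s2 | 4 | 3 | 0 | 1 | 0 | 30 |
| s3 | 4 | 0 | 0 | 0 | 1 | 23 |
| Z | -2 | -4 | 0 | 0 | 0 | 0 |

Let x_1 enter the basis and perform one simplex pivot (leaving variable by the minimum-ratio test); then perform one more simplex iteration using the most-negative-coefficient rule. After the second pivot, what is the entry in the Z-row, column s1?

Ratio test on column x_1 — row 1: 10/2 = 5; row 2: 30/4 = 15/2; row 3: 23/4 = 23/4. Minimum is 5 at row 1 (s1 leaves); pivot element 2.
Divide row 1 by 2; eliminate column x_1 from the other rows.
Second iteration: most negative Z-row entry is -1 in column x_2, so x_2 enters.
Ratio test on column x_2 — row 1: 5/(3/2) = 10/3; row 2: entry -3 ≤ 0; row 3: entry -6 ≤ 0. Minimum is 10/3 at row 1 (x_1 leaves); pivot element 3/2.
Divide row 1 by 3/2; eliminate column x_2 from the other rows.
After both pivots, the entry at the Z-row, column s1 is 4/3.

4/3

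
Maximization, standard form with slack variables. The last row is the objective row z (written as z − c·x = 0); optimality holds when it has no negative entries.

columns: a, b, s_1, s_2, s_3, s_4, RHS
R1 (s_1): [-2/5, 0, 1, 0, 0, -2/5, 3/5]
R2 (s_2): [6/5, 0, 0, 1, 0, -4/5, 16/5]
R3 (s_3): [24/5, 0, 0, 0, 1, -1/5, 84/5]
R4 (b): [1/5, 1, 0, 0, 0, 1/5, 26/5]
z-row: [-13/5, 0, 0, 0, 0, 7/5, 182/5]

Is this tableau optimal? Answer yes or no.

no

The z-row has a negative entry -13/5 in column a, so it is not optimal.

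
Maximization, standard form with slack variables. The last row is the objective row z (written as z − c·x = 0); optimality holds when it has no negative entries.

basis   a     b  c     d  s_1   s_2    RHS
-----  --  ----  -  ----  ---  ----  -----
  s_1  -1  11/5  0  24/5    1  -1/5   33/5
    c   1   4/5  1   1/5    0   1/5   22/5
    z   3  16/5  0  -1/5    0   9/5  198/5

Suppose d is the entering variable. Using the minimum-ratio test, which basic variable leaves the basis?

Column d entries and ratios — s_1: (33/5)/(24/5) = 11/8; c: (22/5)/(1/5) = 22.
Smallest ratio is 11/8 in the row of s_1, so s_1 leaves.

s_1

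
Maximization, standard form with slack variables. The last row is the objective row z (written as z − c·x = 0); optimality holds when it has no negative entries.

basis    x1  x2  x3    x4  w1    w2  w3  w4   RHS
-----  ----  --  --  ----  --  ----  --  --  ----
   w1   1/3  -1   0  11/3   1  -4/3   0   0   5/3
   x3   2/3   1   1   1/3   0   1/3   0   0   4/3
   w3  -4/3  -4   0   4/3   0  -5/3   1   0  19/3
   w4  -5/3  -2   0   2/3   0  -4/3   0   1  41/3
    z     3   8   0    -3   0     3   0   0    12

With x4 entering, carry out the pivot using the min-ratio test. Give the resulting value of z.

Ratio test on column x4 — row 1: (5/3)/(11/3) = 5/11; row 2: (4/3)/(1/3) = 4; row 3: (19/3)/(4/3) = 19/4; row 4: (41/3)/(2/3) = 41/2. Minimum is 5/11 at row 1 (w1 leaves); pivot element 11/3.
Pivot on row 1; the z-row RHS becomes 12 − (-3)·(5/11) = 147/11.

147/11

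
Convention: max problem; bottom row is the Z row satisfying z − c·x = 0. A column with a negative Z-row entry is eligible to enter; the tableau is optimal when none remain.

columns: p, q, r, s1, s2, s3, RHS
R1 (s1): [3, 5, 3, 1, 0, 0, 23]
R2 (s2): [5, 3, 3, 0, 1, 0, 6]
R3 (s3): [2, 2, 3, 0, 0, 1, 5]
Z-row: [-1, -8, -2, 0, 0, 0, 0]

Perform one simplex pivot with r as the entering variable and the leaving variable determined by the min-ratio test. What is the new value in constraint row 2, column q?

Ratio test on column r — row 1: 23/3 = 23/3; row 2: 6/3 = 2; row 3: 5/3 = 5/3. Minimum is 5/3 at row 3 (s3 leaves); pivot element 3.
Divide row 3 by 3; eliminate column r from the other rows.
Row 2 update in column q: 3 − 3·(2/3) = 1.

1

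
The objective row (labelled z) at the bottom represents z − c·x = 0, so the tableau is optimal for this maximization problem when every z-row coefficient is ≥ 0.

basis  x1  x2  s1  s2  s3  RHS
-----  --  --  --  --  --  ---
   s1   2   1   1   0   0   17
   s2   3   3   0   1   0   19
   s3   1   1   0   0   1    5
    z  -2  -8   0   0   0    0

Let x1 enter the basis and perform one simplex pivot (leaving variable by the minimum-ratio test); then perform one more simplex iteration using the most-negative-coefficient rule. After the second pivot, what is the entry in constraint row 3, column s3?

Ratio test on column x1 — row 1: 17/2 = 17/2; row 2: 19/3 = 19/3; row 3: 5/1 = 5. Minimum is 5 at row 3 (s3 leaves); pivot element 1.
Divide row 3 by 1; eliminate column x1 from the other rows.
Second iteration: most negative z-row entry is -6 in column x2, so x2 enters.
Ratio test on column x2 — row 1: entry -1 ≤ 0; row 2: entry 0 ≤ 0; row 3: 5/1 = 5. Minimum is 5 at row 3 (x1 leaves); pivot element 1.
Divide row 3 by 1; eliminate column x2 from the other rows.
After both pivots, the entry at constraint row 3, column s3 is 1.

1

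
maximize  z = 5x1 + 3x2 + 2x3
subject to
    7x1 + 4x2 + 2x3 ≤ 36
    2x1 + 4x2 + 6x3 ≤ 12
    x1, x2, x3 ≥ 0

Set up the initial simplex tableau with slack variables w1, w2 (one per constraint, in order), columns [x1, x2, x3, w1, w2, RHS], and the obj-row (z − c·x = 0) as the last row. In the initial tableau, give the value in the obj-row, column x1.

The obj-row carries the negated objective coefficients: the x1 entry is -5.

-5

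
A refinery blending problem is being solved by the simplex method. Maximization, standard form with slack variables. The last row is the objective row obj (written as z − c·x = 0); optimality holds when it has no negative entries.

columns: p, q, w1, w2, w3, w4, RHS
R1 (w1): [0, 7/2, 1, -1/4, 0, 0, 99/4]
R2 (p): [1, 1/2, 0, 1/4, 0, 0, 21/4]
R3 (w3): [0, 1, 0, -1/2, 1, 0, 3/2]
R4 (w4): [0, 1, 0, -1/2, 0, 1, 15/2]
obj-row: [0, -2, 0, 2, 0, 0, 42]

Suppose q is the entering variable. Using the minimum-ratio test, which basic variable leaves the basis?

Column q entries and ratios — w1: (99/4)/(7/2) = 99/14; p: (21/4)/(1/2) = 21/2; w3: (3/2)/1 = 3/2; w4: (15/2)/1 = 15/2.
Smallest ratio is 3/2 in the row of w3, so w3 leaves.

w3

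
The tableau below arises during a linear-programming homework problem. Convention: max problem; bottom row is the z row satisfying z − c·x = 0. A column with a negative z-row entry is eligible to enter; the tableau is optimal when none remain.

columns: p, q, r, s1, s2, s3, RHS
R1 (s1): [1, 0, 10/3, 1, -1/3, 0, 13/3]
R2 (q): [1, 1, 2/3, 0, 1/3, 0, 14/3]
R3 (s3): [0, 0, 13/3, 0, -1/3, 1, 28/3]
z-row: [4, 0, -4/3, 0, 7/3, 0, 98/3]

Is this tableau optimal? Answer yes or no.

no

The z-row has a negative entry -4/3 in column r, so it is not optimal.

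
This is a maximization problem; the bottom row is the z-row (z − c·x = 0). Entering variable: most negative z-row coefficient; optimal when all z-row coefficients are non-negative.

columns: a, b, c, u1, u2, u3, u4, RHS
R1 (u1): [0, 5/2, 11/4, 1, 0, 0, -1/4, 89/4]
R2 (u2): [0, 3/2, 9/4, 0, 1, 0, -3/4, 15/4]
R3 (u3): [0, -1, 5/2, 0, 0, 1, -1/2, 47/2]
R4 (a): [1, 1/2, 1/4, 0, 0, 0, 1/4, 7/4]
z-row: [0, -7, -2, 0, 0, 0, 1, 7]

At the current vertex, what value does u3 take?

u3 is basic (row 3); its value is the RHS of that row, 47/2.

47/2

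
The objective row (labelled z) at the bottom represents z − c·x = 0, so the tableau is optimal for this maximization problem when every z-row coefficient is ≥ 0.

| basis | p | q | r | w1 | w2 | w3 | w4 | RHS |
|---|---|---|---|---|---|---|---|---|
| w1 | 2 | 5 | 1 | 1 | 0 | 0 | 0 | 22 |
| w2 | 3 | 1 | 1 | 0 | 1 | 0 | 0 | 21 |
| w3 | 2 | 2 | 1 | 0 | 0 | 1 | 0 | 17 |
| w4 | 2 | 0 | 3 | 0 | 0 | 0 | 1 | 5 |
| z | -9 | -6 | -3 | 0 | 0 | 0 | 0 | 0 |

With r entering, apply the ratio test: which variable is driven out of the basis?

w4

Column r entries and ratios — w1: 22/1 = 22; w2: 21/1 = 21; w3: 17/1 = 17; w4: 5/3 = 5/3.
Smallest ratio is 5/3 in the row of w4, so w4 leaves.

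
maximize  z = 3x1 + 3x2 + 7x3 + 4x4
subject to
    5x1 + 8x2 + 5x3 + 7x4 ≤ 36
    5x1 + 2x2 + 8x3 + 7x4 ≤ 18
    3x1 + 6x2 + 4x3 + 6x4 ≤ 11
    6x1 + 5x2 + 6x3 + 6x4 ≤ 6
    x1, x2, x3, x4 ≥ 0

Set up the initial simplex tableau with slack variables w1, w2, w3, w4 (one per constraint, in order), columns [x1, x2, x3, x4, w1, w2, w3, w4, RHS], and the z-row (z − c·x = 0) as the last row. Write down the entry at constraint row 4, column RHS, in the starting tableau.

The RHS of constraint 4 is b_4 = 6.

6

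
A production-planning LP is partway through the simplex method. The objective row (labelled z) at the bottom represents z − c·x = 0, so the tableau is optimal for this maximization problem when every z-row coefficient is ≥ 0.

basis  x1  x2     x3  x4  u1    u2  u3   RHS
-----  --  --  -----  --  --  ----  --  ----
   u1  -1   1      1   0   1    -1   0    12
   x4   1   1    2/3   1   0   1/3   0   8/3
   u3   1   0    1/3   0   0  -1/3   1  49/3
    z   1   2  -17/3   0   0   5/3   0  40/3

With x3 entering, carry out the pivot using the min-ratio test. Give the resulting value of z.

36

Ratio test on column x3 — row 1: 12/1 = 12; row 2: (8/3)/(2/3) = 4; row 3: (49/3)/(1/3) = 49. Minimum is 4 at row 2 (x4 leaves); pivot element 2/3.
Pivot on row 2; the z-row RHS becomes 40/3 − (-17/3)·4 = 36.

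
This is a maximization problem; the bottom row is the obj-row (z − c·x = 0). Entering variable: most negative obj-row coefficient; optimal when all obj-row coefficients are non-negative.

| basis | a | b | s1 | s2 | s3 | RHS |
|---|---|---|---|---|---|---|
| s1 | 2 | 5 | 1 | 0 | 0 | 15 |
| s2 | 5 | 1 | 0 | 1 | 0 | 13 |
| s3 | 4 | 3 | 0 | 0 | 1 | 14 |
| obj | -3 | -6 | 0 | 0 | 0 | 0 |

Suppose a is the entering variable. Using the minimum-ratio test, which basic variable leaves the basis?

Column a entries and ratios — s1: 15/2 = 15/2; s2: 13/5 = 13/5; s3: 14/4 = 7/2.
Smallest ratio is 13/5 in the row of s2, so s2 leaves.

s2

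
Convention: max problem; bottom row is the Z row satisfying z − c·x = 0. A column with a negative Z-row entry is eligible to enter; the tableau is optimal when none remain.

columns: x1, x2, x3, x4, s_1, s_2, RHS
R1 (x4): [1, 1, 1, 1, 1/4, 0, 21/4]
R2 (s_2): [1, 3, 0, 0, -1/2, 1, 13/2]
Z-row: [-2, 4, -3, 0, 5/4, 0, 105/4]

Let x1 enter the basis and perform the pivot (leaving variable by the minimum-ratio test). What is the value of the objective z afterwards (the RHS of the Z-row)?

147/4

Ratio test on column x1 — row 1: (21/4)/1 = 21/4; row 2: (13/2)/1 = 13/2. Minimum is 21/4 at row 1 (x4 leaves); pivot element 1.
Pivot on row 1; the Z-row RHS becomes 105/4 − (-2)·(21/4) = 147/4.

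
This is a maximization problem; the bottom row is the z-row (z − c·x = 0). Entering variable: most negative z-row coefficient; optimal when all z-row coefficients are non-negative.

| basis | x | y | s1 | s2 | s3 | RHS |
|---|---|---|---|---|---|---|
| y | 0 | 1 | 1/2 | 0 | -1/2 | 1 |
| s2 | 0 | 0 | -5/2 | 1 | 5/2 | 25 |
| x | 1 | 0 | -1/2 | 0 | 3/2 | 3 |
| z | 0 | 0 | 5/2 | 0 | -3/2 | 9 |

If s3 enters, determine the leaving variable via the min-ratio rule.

Column s3 entries and ratios — y: -1/2 ≤ 0, skip; s2: 25/(5/2) = 10; x: 3/(3/2) = 2.
Smallest ratio is 2 in the row of x, so x leaves.

x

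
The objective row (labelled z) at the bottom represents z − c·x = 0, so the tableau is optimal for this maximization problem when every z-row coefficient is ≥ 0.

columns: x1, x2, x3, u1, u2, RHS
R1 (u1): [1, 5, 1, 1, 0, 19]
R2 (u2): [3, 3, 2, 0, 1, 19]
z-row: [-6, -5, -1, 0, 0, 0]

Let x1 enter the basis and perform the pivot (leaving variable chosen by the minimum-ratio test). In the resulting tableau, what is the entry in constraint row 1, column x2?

Ratio test on column x1 — row 1: 19/1 = 19; row 2: 19/3 = 19/3. Minimum is 19/3 at row 2 (u2 leaves); pivot element 3.
Divide row 2 by 3; eliminate column x1 from the other rows.
Row 1 update in column x2: 5 − 1·1 = 4.

4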